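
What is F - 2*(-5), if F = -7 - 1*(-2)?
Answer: 5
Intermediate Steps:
F = -5 (F = -7 + 2 = -5)
F - 2*(-5) = -5 - 2*(-5) = -5 + 10 = 5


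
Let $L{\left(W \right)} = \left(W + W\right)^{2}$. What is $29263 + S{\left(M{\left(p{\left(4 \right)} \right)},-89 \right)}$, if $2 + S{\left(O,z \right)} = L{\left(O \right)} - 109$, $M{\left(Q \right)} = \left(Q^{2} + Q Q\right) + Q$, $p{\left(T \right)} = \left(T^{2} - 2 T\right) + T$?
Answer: $389152$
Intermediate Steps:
$L{\left(W \right)} = 4 W^{2}$ ($L{\left(W \right)} = \left(2 W\right)^{2} = 4 W^{2}$)
$p{\left(T \right)} = T^{2} - T$
$M{\left(Q \right)} = Q + 2 Q^{2}$ ($M{\left(Q \right)} = \left(Q^{2} + Q^{2}\right) + Q = 2 Q^{2} + Q = Q + 2 Q^{2}$)
$S{\left(O,z \right)} = -111 + 4 O^{2}$ ($S{\left(O,z \right)} = -2 + \left(4 O^{2} - 109\right) = -2 + \left(-109 + 4 O^{2}\right) = -111 + 4 O^{2}$)
$29263 + S{\left(M{\left(p{\left(4 \right)} \right)},-89 \right)} = 29263 - \left(111 - 4 \left(4 \left(-1 + 4\right) \left(1 + 2 \cdot 4 \left(-1 + 4\right)\right)\right)^{2}\right) = 29263 - \left(111 - 4 \left(4 \cdot 3 \left(1 + 2 \cdot 4 \cdot 3\right)\right)^{2}\right) = 29263 - \left(111 - 4 \left(12 \left(1 + 2 \cdot 12\right)\right)^{2}\right) = 29263 - \left(111 - 4 \left(12 \left(1 + 24\right)\right)^{2}\right) = 29263 - \left(111 - 4 \left(12 \cdot 25\right)^{2}\right) = 29263 - \left(111 - 4 \cdot 300^{2}\right) = 29263 + \left(-111 + 4 \cdot 90000\right) = 29263 + \left(-111 + 360000\right) = 29263 + 359889 = 389152$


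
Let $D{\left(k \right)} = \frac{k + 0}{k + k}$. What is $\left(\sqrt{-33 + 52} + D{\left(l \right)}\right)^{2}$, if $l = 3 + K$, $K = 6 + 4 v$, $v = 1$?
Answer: $\frac{77}{4} + \sqrt{19} \approx 23.609$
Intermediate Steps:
$K = 10$ ($K = 6 + 4 \cdot 1 = 6 + 4 = 10$)
$l = 13$ ($l = 3 + 10 = 13$)
$D{\left(k \right)} = \frac{1}{2}$ ($D{\left(k \right)} = \frac{k}{2 k} = k \frac{1}{2 k} = \frac{1}{2}$)
$\left(\sqrt{-33 + 52} + D{\left(l \right)}\right)^{2} = \left(\sqrt{-33 + 52} + \frac{1}{2}\right)^{2} = \left(\sqrt{19} + \frac{1}{2}\right)^{2} = \left(\frac{1}{2} + \sqrt{19}\right)^{2}$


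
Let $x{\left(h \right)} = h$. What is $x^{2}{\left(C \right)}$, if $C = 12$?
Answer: $144$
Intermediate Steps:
$x^{2}{\left(C \right)} = 12^{2} = 144$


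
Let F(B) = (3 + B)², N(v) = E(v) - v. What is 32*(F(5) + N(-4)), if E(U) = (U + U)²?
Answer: 4224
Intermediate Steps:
E(U) = 4*U² (E(U) = (2*U)² = 4*U²)
N(v) = -v + 4*v² (N(v) = 4*v² - v = -v + 4*v²)
32*(F(5) + N(-4)) = 32*((3 + 5)² - 4*(-1 + 4*(-4))) = 32*(8² - 4*(-1 - 16)) = 32*(64 - 4*(-17)) = 32*(64 + 68) = 32*132 = 4224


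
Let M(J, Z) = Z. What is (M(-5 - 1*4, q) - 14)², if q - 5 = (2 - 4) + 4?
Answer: 49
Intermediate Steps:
q = 7 (q = 5 + ((2 - 4) + 4) = 5 + (-2 + 4) = 5 + 2 = 7)
(M(-5 - 1*4, q) - 14)² = (7 - 14)² = (-7)² = 49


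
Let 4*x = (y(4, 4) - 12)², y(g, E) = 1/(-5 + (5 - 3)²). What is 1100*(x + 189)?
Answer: 254375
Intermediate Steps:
y(g, E) = -1 (y(g, E) = 1/(-5 + 2²) = 1/(-5 + 4) = 1/(-1) = -1)
x = 169/4 (x = (-1 - 12)²/4 = (¼)*(-13)² = (¼)*169 = 169/4 ≈ 42.250)
1100*(x + 189) = 1100*(169/4 + 189) = 1100*(925/4) = 254375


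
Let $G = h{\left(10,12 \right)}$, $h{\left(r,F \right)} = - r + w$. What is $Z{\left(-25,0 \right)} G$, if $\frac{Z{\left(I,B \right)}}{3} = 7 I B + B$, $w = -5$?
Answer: $0$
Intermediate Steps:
$Z{\left(I,B \right)} = 3 B + 21 B I$ ($Z{\left(I,B \right)} = 3 \left(7 I B + B\right) = 3 \left(7 B I + B\right) = 3 \left(B + 7 B I\right) = 3 B + 21 B I$)
$h{\left(r,F \right)} = -5 - r$ ($h{\left(r,F \right)} = - r - 5 = -5 - r$)
$G = -15$ ($G = -5 - 10 = -15$)
$Z{\left(-25,0 \right)} G = 3 \cdot 0 \left(1 + 7 \left(-25\right)\right) \left(-15\right) = 3 \cdot 0 \left(1 - 175\right) \left(-15\right) = 3 \cdot 0 \left(-174\right) \left(-15\right) = 0 \left(-15\right) = 0$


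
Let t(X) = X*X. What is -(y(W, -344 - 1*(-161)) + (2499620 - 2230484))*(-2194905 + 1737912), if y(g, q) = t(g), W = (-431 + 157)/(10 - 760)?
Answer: 1921770766283513/15625 ≈ 1.2299e+11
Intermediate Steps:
t(X) = X**2
W = 137/375 (W = -274/(-750) = -274*(-1/750) = 137/375 ≈ 0.36533)
y(g, q) = g**2
-(y(W, -344 - 1*(-161)) + (2499620 - 2230484))*(-2194905 + 1737912) = -((137/375)**2 + (2499620 - 2230484))*(-2194905 + 1737912) = -(18769/140625 + 269136)*(-456993) = -37847268769*(-456993)/140625 = -1*(-1921770766283513/15625) = 1921770766283513/15625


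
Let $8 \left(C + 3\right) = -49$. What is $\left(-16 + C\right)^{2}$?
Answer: $\frac{40401}{64} \approx 631.27$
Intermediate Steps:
$C = - \frac{73}{8}$ ($C = -3 + \frac{1}{8} \left(-49\right) = -3 - \frac{49}{8} = - \frac{73}{8} \approx -9.125$)
$\left(-16 + C\right)^{2} = \left(-16 - \frac{73}{8}\right)^{2} = \left(- \frac{201}{8}\right)^{2} = \frac{40401}{64}$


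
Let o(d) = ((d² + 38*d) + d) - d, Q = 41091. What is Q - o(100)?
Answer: 27291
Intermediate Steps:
o(d) = d² + 38*d (o(d) = (d² + 39*d) - d = d² + 38*d)
Q - o(100) = 41091 - 100*(38 + 100) = 41091 - 100*138 = 41091 - 1*13800 = 41091 - 13800 = 27291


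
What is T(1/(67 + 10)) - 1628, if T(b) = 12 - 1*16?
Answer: -1632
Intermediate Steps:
T(b) = -4 (T(b) = 12 - 16 = -4)
T(1/(67 + 10)) - 1628 = -4 - 1628 = -1632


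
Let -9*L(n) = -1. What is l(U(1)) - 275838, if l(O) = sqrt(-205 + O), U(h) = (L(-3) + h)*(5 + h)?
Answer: -275838 + I*sqrt(1785)/3 ≈ -2.7584e+5 + 14.083*I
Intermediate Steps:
L(n) = 1/9 (L(n) = -1/9*(-1) = 1/9)
U(h) = (5 + h)*(1/9 + h) (U(h) = (1/9 + h)*(5 + h) = (5 + h)*(1/9 + h))
l(U(1)) - 275838 = sqrt(-205 + (5/9 + 1**2 + (46/9)*1)) - 275838 = sqrt(-205 + (5/9 + 1 + 46/9)) - 275838 = sqrt(-205 + 20/3) - 275838 = sqrt(-595/3) - 275838 = I*sqrt(1785)/3 - 275838 = -275838 + I*sqrt(1785)/3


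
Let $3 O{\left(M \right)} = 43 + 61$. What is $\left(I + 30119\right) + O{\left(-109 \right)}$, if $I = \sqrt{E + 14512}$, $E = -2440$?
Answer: $\frac{90461}{3} + 2 \sqrt{3018} \approx 30264.0$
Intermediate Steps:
$O{\left(M \right)} = \frac{104}{3}$ ($O{\left(M \right)} = \frac{43 + 61}{3} = \frac{1}{3} \cdot 104 = \frac{104}{3}$)
$I = 2 \sqrt{3018}$ ($I = \sqrt{-2440 + 14512} = \sqrt{12072} = 2 \sqrt{3018} \approx 109.87$)
$\left(I + 30119\right) + O{\left(-109 \right)} = \left(2 \sqrt{3018} + 30119\right) + \frac{104}{3} = \left(30119 + 2 \sqrt{3018}\right) + \frac{104}{3} = \frac{90461}{3} + 2 \sqrt{3018}$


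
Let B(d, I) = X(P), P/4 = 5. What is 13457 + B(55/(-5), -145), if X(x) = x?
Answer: 13477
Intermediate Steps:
P = 20 (P = 4*5 = 20)
B(d, I) = 20
13457 + B(55/(-5), -145) = 13457 + 20 = 13477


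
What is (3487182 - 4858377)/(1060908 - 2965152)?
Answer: 457065/634748 ≈ 0.72007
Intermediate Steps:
(3487182 - 4858377)/(1060908 - 2965152) = -1371195/(-1904244) = -1371195*(-1/1904244) = 457065/634748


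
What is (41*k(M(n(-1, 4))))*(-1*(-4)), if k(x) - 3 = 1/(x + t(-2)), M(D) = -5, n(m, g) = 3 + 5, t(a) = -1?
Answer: 1394/3 ≈ 464.67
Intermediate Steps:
n(m, g) = 8
k(x) = 3 + 1/(-1 + x) (k(x) = 3 + 1/(x - 1) = 3 + 1/(-1 + x))
(41*k(M(n(-1, 4))))*(-1*(-4)) = (41*((-2 + 3*(-5))/(-1 - 5)))*(-1*(-4)) = (41*((-2 - 15)/(-6)))*4 = (41*(-1/6*(-17)))*4 = (41*(17/6))*4 = (697/6)*4 = 1394/3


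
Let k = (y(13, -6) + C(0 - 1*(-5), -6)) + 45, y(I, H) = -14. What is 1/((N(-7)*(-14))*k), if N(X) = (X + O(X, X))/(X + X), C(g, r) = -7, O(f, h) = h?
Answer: -1/336 ≈ -0.0029762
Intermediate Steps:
N(X) = 1 (N(X) = (X + X)/(X + X) = (2*X)/((2*X)) = (2*X)*(1/(2*X)) = 1)
k = 24 (k = (-14 - 7) + 45 = -21 + 45 = 24)
1/((N(-7)*(-14))*k) = 1/((1*(-14))*24) = 1/(-14*24) = 1/(-336) = -1/336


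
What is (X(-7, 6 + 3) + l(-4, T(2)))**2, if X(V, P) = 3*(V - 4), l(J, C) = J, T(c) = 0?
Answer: 1369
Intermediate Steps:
X(V, P) = -12 + 3*V (X(V, P) = 3*(-4 + V) = -12 + 3*V)
(X(-7, 6 + 3) + l(-4, T(2)))**2 = ((-12 + 3*(-7)) - 4)**2 = ((-12 - 21) - 4)**2 = (-33 - 4)**2 = (-37)**2 = 1369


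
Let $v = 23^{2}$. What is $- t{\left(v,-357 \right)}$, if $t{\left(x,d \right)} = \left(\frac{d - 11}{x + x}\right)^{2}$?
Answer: $- \frac{64}{529} \approx -0.12098$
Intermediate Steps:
$v = 529$
$t{\left(x,d \right)} = \frac{\left(-11 + d\right)^{2}}{4 x^{2}}$ ($t{\left(x,d \right)} = \left(\frac{-11 + d}{2 x}\right)^{2} = \frac{\left(-11 + d\right)^{2}}{4 x^{2}}$)
$- t{\left(v,-357 \right)} = - \frac{\left(-11 - 357\right)^{2}}{4 \cdot 279841} = - \frac{\left(-368\right)^{2}}{4 \cdot 279841} = - \frac{135424}{4 \cdot 279841} = \left(-1\right) \frac{64}{529} = - \frac{64}{529}$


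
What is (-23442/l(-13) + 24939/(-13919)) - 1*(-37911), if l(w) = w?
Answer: 7185846708/180947 ≈ 39712.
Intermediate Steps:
(-23442/l(-13) + 24939/(-13919)) - 1*(-37911) = (-23442/(-13) + 24939/(-13919)) - 1*(-37911) = (-23442*(-1/13) + 24939*(-1/13919)) + 37911 = (23442/13 - 24939/13919) + 37911 = 325964991/180947 + 37911 = 7185846708/180947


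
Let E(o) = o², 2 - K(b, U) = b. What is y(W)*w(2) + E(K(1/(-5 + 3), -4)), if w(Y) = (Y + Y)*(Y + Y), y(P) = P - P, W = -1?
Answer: 25/4 ≈ 6.2500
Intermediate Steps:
K(b, U) = 2 - b
y(P) = 0
w(Y) = 4*Y² (w(Y) = (2*Y)*(2*Y) = 4*Y²)
y(W)*w(2) + E(K(1/(-5 + 3), -4)) = 0*(4*2²) + (2 - 1/(-5 + 3))² = 0*(4*4) + (2 - 1/(-2))² = 0*16 + (2 - 1*(-½))² = 0 + (2 + ½)² = 0 + (5/2)² = 0 + 25/4 = 25/4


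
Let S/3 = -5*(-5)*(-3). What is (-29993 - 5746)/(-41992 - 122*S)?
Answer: 3249/1322 ≈ 2.4576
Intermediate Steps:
S = -225 (S = 3*(-5*(-5)*(-3)) = 3*(25*(-3)) = 3*(-75) = -225)
(-29993 - 5746)/(-41992 - 122*S) = (-29993 - 5746)/(-41992 - 122*(-225)) = -35739/(-41992 + 27450) = -35739/(-14542) = -35739*(-1/14542) = 3249/1322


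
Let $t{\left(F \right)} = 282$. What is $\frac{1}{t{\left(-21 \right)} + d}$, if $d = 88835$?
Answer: $\frac{1}{89117} \approx 1.1221 \cdot 10^{-5}$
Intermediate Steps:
$\frac{1}{t{\left(-21 \right)} + d} = \frac{1}{282 + 88835} = \frac{1}{89117}$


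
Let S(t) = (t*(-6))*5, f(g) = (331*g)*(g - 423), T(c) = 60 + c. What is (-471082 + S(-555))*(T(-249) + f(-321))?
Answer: -35923101809760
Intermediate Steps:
f(g) = 331*g*(-423 + g) (f(g) = (331*g)*(-423 + g) = 331*g*(-423 + g))
S(t) = -30*t (S(t) = -6*t*5 = -30*t)
(-471082 + S(-555))*(T(-249) + f(-321)) = (-471082 - 30*(-555))*((60 - 249) + 331*(-321)*(-423 - 321)) = (-471082 + 16650)*(-189 + 331*(-321)*(-744)) = -454432*(-189 + 79050744) = -454432*79050555 = -35923101809760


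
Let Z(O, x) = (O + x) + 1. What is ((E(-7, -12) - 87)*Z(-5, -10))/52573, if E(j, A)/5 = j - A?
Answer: 868/52573 ≈ 0.016510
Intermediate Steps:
E(j, A) = -5*A + 5*j (E(j, A) = 5*(j - A) = -5*A + 5*j)
Z(O, x) = 1 + O + x
((E(-7, -12) - 87)*Z(-5, -10))/52573 = (((-5*(-12) + 5*(-7)) - 87)*(1 - 5 - 10))/52573 = (((60 - 35) - 87)*(-14))*(1/52573) = ((25 - 87)*(-14))*(1/52573) = -62*(-14)*(1/52573) = 868*(1/52573) = 868/52573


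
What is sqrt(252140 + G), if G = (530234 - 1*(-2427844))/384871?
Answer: sqrt(37349549108099678)/384871 ≈ 502.14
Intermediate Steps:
G = 2958078/384871 (G = (530234 + 2427844)*(1/384871) = 2958078*(1/384871) = 2958078/384871 ≈ 7.6859)
sqrt(252140 + G) = sqrt(252140 + 2958078/384871) = sqrt(97044332018/384871) = sqrt(37349549108099678)/384871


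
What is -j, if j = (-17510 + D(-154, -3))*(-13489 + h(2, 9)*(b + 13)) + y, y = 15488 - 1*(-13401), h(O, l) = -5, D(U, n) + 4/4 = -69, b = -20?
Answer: -236550209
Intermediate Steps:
D(U, n) = -70 (D(U, n) = -1 - 69 = -70)
y = 28889 (y = 15488 + 13401 = 28889)
j = 236550209 (j = (-17510 - 70)*(-13489 - 5*(-20 + 13)) + 28889 = -17580*(-13489 - 5*(-7)) + 28889 = -17580*(-13489 + 35) + 28889 = -17580*(-13454) + 28889 = 236521320 + 28889 = 236550209)
-j = -1*236550209 = -236550209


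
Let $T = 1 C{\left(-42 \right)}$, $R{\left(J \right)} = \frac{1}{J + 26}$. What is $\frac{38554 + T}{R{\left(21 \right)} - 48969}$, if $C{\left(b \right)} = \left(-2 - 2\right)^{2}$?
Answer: $- \frac{906395}{1150771} \approx -0.78764$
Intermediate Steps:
$C{\left(b \right)} = 16$ ($C{\left(b \right)} = \left(-4\right)^{2} = 16$)
$R{\left(J \right)} = \frac{1}{26 + J}$
$T = 16$ ($T = 1 \cdot 16 = 16$)
$\frac{38554 + T}{R{\left(21 \right)} - 48969} = \frac{38554 + 16}{\frac{1}{26 + 21} - 48969} = \frac{38570}{\frac{1}{47} - 48969} = \frac{38570}{- \frac{2301542}{47}} = 38570 \left(- \frac{47}{2301542}\right) = - \frac{906395}{1150771}$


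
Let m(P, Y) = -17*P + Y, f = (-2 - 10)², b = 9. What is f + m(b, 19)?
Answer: 10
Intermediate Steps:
f = 144 (f = (-12)² = 144)
m(P, Y) = Y - 17*P
f + m(b, 19) = 144 + (19 - 17*9) = 144 + (19 - 153) = 144 - 134 = 10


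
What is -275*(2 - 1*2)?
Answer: 0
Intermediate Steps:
-275*(2 - 1*2) = -275*(2 - 2) = -275*0 = 0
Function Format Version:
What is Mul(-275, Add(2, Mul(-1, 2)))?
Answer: 0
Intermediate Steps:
Mul(-275, Add(2, Mul(-1, 2))) = Mul(-275, Add(2, -2)) = Mul(-275, 0) = 0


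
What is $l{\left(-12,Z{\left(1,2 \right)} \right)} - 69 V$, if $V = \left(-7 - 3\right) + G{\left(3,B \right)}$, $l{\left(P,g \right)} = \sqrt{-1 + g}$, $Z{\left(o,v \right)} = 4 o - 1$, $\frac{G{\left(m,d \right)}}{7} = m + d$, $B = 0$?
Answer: $-759 + \sqrt{2} \approx -757.59$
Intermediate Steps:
$G{\left(m,d \right)} = 7 d + 7 m$ ($G{\left(m,d \right)} = 7 \left(m + d\right) = 7 \left(d + m\right) = 7 d + 7 m$)
$Z{\left(o,v \right)} = -1 + 4 o$
$V = 11$ ($V = \left(-7 - 3\right) + \left(7 \cdot 0 + 7 \cdot 3\right) = -10 + \left(0 + 21\right) = -10 + 21 = 11$)
$l{\left(-12,Z{\left(1,2 \right)} \right)} - 69 V = \sqrt{-1 + \left(-1 + 4 \cdot 1\right)} - 759 = \sqrt{-1 + \left(-1 + 4\right)} - 759 = \sqrt{-1 + 3} - 759 = \sqrt{2} - 759 = -759 + \sqrt{2}$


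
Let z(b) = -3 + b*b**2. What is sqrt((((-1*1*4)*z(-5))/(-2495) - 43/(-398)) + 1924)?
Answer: sqrt(1897100670304490)/993010 ≈ 43.862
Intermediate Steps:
z(b) = -3 + b**3
sqrt((((-1*1*4)*z(-5))/(-2495) - 43/(-398)) + 1924) = sqrt((((-1*1*4)*(-3 + (-5)**3))/(-2495) - 43/(-398)) + 1924) = sqrt((((-1*4)*(-3 - 125))*(-1/2495) - 43*(-1/398)) + 1924) = sqrt((-4*(-128)*(-1/2495) + 43/398) + 1924) = sqrt((512*(-1/2495) + 43/398) + 1924) = sqrt((-512/2495 + 43/398) + 1924) = sqrt(-96491/993010 + 1924) = sqrt(1910454749/993010) = sqrt(1897100670304490)/993010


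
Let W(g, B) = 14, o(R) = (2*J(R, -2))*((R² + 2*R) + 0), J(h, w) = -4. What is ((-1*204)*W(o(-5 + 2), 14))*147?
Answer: -419832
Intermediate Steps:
o(R) = -16*R - 8*R² (o(R) = (2*(-4))*((R² + 2*R) + 0) = -8*(R² + 2*R) = -16*R - 8*R²)
((-1*204)*W(o(-5 + 2), 14))*147 = (-1*204*14)*147 = -204*14*147 = -2856*147 = -419832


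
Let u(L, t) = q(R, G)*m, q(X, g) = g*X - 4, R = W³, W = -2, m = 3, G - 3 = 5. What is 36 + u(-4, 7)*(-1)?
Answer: 240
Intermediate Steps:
G = 8 (G = 3 + 5 = 8)
R = -8 (R = (-2)³ = -8)
q(X, g) = -4 + X*g (q(X, g) = X*g - 4 = -4 + X*g)
u(L, t) = -204 (u(L, t) = (-4 - 8*8)*3 = (-4 - 64)*3 = -68*3 = -204)
36 + u(-4, 7)*(-1) = 36 - 204*(-1) = 36 + 204 = 240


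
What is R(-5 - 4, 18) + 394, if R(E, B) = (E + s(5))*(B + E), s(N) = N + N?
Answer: 403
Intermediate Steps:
s(N) = 2*N
R(E, B) = (10 + E)*(B + E) (R(E, B) = (E + 2*5)*(B + E) = (E + 10)*(B + E) = (10 + E)*(B + E))
R(-5 - 4, 18) + 394 = ((-5 - 4)**2 + 10*18 + 10*(-5 - 4) + 18*(-5 - 4)) + 394 = ((-9)**2 + 180 + 10*(-9) + 18*(-9)) + 394 = (81 + 180 - 90 - 162) + 394 = 9 + 394 = 403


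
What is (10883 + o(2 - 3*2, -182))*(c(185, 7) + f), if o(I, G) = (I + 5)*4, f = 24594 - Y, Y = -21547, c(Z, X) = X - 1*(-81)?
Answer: 503295123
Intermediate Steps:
c(Z, X) = 81 + X (c(Z, X) = X + 81 = 81 + X)
f = 46141 (f = 24594 - 1*(-21547) = 24594 + 21547 = 46141)
o(I, G) = 20 + 4*I (o(I, G) = (5 + I)*4 = 20 + 4*I)
(10883 + o(2 - 3*2, -182))*(c(185, 7) + f) = (10883 + (20 + 4*(2 - 3*2)))*((81 + 7) + 46141) = (10883 + (20 + 4*(2 - 6)))*(88 + 46141) = (10883 + (20 + 4*(-4)))*46229 = (10883 + (20 - 16))*46229 = (10883 + 4)*46229 = 10887*46229 = 503295123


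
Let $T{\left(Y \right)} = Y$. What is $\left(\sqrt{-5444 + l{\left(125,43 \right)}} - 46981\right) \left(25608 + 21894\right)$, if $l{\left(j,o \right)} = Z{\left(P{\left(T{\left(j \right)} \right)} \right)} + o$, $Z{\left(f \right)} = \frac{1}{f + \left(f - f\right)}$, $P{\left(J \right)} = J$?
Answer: $-2231691462 + \frac{95004 i \sqrt{843905}}{25} \approx -2.2317 \cdot 10^{9} + 3.491 \cdot 10^{6} i$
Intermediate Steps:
$Z{\left(f \right)} = \frac{1}{f}$ ($Z{\left(f \right)} = \frac{1}{f + 0} = \frac{1}{f}$)
$l{\left(j,o \right)} = o + \frac{1}{j}$ ($l{\left(j,o \right)} = \frac{1}{j} + o = o + \frac{1}{j}$)
$\left(\sqrt{-5444 + l{\left(125,43 \right)}} - 46981\right) \left(25608 + 21894\right) = \left(\sqrt{-5444 + \left(43 + \frac{1}{125}\right)} - 46981\right) \left(25608 + 21894\right) = \left(\sqrt{-5444 + \left(43 + \frac{1}{125}\right)} - 46981\right) 47502 = \left(\sqrt{-5444 + \frac{5376}{125}} - 46981\right) 47502 = \left(\sqrt{- \frac{675124}{125}} - 46981\right) 47502 = \left(\frac{2 i \sqrt{843905}}{25} - 46981\right) 47502 = \left(-46981 + \frac{2 i \sqrt{843905}}{25}\right) 47502 = -2231691462 + \frac{95004 i \sqrt{843905}}{25}$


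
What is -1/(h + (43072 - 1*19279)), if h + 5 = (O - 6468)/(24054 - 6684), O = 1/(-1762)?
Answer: -30605940/728042704103 ≈ -4.2039e-5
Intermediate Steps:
O = -1/1762 ≈ -0.00056754
h = -164426317/30605940 (h = -5 + (-1/1762 - 6468)/(24054 - 6684) = -5 - 11396617/1762/17370 = -5 - 11396617/1762*1/17370 = -5 - 11396617/30605940 = -164426317/30605940 ≈ -5.3724)
-1/(h + (43072 - 1*19279)) = -1/(-164426317/30605940 + (43072 - 1*19279)) = -1/(-164426317/30605940 + (43072 - 19279)) = -1/(-164426317/30605940 + 23793) = -1/728042704103/30605940 = -1*30605940/728042704103 = -30605940/728042704103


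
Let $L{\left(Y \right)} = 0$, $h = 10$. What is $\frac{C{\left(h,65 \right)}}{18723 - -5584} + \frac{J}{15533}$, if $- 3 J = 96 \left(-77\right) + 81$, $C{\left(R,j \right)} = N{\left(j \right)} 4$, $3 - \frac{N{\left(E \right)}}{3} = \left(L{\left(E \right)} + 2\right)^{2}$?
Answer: $\frac{59049763}{377560631} \approx 0.1564$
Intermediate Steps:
$N{\left(E \right)} = -3$ ($N{\left(E \right)} = 9 - 3 \left(0 + 2\right)^{2} = 9 - 3 \cdot 2^{2} = 9 - 12 = -3$)
$C{\left(R,j \right)} = -12$ ($C{\left(R,j \right)} = \left(-3\right) 4 = -12$)
$J = 2437$ ($J = - \frac{96 \left(-77\right) + 81}{3} = - \frac{-7392 + 81}{3} = \left(- \frac{1}{3}\right) \left(-7311\right) = 2437$)
$\frac{C{\left(h,65 \right)}}{18723 - -5584} + \frac{J}{15533} = - \frac{12}{18723 - -5584} + \frac{2437}{15533} = - \frac{12}{18723 + 5584} + 2437 \cdot \frac{1}{15533} = - \frac{12}{24307} + \frac{2437}{15533} = \frac{59049763}{377560631}$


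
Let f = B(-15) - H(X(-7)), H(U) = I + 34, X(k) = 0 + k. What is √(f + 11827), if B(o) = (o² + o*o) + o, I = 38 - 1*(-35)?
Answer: √12155 ≈ 110.25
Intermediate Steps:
X(k) = k
I = 73 (I = 38 + 35 = 73)
B(o) = o + 2*o² (B(o) = (o² + o²) + o = 2*o² + o = o + 2*o²)
H(U) = 107 (H(U) = 73 + 34 = 107)
f = 328 (f = -15*(1 + 2*(-15)) - 1*107 = -15*(1 - 30) - 107 = -15*(-29) - 107 = 435 - 107 = 328)
√(f + 11827) = √(328 + 11827) = √12155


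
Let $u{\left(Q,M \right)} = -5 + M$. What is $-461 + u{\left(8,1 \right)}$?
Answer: $-465$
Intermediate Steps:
$-461 + u{\left(8,1 \right)} = -461 + \left(-5 + 1\right) = -461 - 4 = -465$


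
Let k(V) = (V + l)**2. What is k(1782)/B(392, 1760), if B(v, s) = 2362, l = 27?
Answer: 3272481/2362 ≈ 1385.5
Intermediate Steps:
k(V) = (27 + V)**2 (k(V) = (V + 27)**2 = (27 + V)**2)
k(1782)/B(392, 1760) = (27 + 1782)**2/2362 = 1809**2*(1/2362) = 3272481*(1/2362) = 3272481/2362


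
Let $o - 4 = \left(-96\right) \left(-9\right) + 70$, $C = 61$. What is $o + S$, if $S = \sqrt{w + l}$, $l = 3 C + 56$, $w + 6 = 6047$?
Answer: $938 + 2 \sqrt{1570} \approx 1017.2$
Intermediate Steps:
$w = 6041$ ($w = -6 + 6047 = 6041$)
$l = 239$ ($l = 3 \cdot 61 + 56 = 183 + 56 = 239$)
$o = 938$ ($o = 4 + \left(\left(-96\right) \left(-9\right) + 70\right) = 4 + \left(864 + 70\right) = 4 + 934 = 938$)
$S = 2 \sqrt{1570}$ ($S = \sqrt{6041 + 239} = \sqrt{6280} = 2 \sqrt{1570} \approx 79.246$)
$o + S = 938 + 2 \sqrt{1570}$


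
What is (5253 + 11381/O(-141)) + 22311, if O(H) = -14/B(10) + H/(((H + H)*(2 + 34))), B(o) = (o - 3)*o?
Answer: -2250372/67 ≈ -33588.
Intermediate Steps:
B(o) = o*(-3 + o) (B(o) = (-3 + o)*o = o*(-3 + o))
O(H) = -67/360 (O(H) = -14*1/(10*(-3 + 10)) + H/(((H + H)*(2 + 34))) = -14/(10*7) + H/(((2*H)*36)) = -14/70 + H/((72*H)) = -14*1/70 + H*(1/(72*H)) = -⅕ + 1/72 = -67/360)
(5253 + 11381/O(-141)) + 22311 = (5253 + 11381/(-67/360)) + 22311 = (5253 + 11381*(-360/67)) + 22311 = (5253 - 4097160/67) + 22311 = -3745209/67 + 22311 = -2250372/67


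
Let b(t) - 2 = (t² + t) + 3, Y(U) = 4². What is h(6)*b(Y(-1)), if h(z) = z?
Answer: 1662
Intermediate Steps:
Y(U) = 16
b(t) = 5 + t + t² (b(t) = 2 + ((t² + t) + 3) = 2 + ((t + t²) + 3) = 2 + (3 + t + t²) = 5 + t + t²)
h(6)*b(Y(-1)) = 6*(5 + 16 + 16²) = 6*(5 + 16 + 256) = 6*277 = 1662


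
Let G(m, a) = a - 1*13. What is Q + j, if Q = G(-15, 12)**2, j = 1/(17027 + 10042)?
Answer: 27070/27069 ≈ 1.0000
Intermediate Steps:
G(m, a) = -13 + a (G(m, a) = a - 13 = -13 + a)
j = 1/27069 ≈ 3.6943e-5
Q = 1 (Q = (-13 + 12)**2 = (-1)**2 = 1)
Q + j = 1 + 1/27069 = 27070/27069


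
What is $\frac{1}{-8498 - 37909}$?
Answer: $- \frac{1}{46407} \approx -2.1548 \cdot 10^{-5}$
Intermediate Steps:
$\frac{1}{-8498 - 37909} = \frac{1}{-46407} = - \frac{1}{46407}$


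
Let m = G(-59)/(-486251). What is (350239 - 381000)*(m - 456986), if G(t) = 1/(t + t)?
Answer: 806577048734453067/57377618 ≈ 1.4057e+10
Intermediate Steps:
G(t) = 1/(2*t)
m = 1/57377618 (m = ((1/2)/(-59))/(-486251) = ((1/2)*(-1/59))*(-1/486251) = -1/118*(-1/486251) = 1/57377618 ≈ 1.7428e-8)
(350239 - 381000)*(m - 456986) = (350239 - 381000)*(1/57377618 - 456986) = -30761*(-26220768139347/57377618) = 806577048734453067/57377618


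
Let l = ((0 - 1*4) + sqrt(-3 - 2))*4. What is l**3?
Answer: -256 + 2752*I*sqrt(5) ≈ -256.0 + 6153.7*I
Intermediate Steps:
l = -16 + 4*I*sqrt(5) (l = ((0 - 4) + sqrt(-5))*4 = (-4 + I*sqrt(5))*4 = -16 + 4*I*sqrt(5) ≈ -16.0 + 8.9443*I)
l**3 = (-16 + 4*I*sqrt(5))**3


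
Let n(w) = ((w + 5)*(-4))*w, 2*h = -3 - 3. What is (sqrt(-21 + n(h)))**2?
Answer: 3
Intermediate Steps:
h = -3 (h = (-3 - 3)/2 = (1/2)*(-6) = -3)
n(w) = w*(-20 - 4*w) (n(w) = ((5 + w)*(-4))*w = (-20 - 4*w)*w = w*(-20 - 4*w))
(sqrt(-21 + n(h)))**2 = (sqrt(-21 - 4*(-3)*(5 - 3)))**2 = (sqrt(-21 - 4*(-3)*2))**2 = (sqrt(-21 + 24))**2 = (sqrt(3))**2 = 3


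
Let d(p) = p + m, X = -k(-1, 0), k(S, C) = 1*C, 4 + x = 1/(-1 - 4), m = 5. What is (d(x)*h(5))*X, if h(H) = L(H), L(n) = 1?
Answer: 0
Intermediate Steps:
x = -21/5 (x = -4 + 1/(-1 - 4) = -4 + 1/(-5) = -4 - ⅕ = -21/5 ≈ -4.2000)
k(S, C) = C
X = 0 (X = -1*0 = 0)
h(H) = 1
d(p) = 5 + p (d(p) = p + 5 = 5 + p)
(d(x)*h(5))*X = ((5 - 21/5)*1)*0 = ((⅘)*1)*0 = (⅘)*0 = 0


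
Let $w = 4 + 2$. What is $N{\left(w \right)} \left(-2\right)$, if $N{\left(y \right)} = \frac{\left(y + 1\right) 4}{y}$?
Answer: $- \frac{28}{3} \approx -9.3333$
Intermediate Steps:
$w = 6$
$N{\left(y \right)} = \frac{4 + 4 y}{y}$ ($N{\left(y \right)} = \frac{\left(1 + y\right) 4}{y} = \frac{4 + 4 y}{y}$)
$N{\left(w \right)} \left(-2\right) = \left(4 + \frac{4}{6}\right) \left(-2\right) = \left(4 + 4 \cdot \frac{1}{6}\right) \left(-2\right) = \left(4 + \frac{2}{3}\right) \left(-2\right) = \frac{14}{3} \left(-2\right) = - \frac{28}{3}$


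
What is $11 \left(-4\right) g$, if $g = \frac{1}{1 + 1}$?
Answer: $-22$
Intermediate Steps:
$g = \frac{1}{2} \approx 0.5$
$11 \left(-4\right) g = 11 \left(-4\right) \frac{1}{2} = \left(-44\right) \frac{1}{2} = -22$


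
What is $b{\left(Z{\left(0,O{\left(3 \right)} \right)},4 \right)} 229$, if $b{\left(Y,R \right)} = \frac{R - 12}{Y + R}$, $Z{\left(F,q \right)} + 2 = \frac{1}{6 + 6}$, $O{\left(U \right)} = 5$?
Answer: $- \frac{21984}{25} \approx -879.36$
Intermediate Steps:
$Z{\left(F,q \right)} = - \frac{23}{12}$ ($Z{\left(F,q \right)} = -2 + \frac{1}{6 + 6} = -2 + \frac{1}{12} = - \frac{23}{12}$)
$b{\left(Y,R \right)} = \frac{-12 + R}{R + Y}$
$b{\left(Z{\left(0,O{\left(3 \right)} \right)},4 \right)} 229 = \frac{-12 + 4}{4 - \frac{23}{12}} \cdot 229 = \frac{1}{\frac{25}{12}} \left(-8\right) 229 = \frac{12}{25} \left(-8\right) 229 = \left(- \frac{96}{25}\right) 229 = - \frac{21984}{25}$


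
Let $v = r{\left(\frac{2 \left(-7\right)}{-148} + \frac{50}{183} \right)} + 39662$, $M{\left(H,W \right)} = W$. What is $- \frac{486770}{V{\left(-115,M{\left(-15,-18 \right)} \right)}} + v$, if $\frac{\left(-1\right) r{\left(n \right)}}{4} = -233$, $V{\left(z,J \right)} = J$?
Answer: $\frac{608731}{9} \approx 67637.0$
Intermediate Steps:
$r{\left(n \right)} = 932$ ($r{\left(n \right)} = \left(-4\right) \left(-233\right) = 932$)
$v = 40594$ ($v = 932 + 39662 = 40594$)
$- \frac{486770}{V{\left(-115,M{\left(-15,-18 \right)} \right)}} + v = - \frac{486770}{-18} + 40594 = \left(-486770\right) \left(- \frac{1}{18}\right) + 40594 = \frac{243385}{9} + 40594 = \frac{608731}{9}$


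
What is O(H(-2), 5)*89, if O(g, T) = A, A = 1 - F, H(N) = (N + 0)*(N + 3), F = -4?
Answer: 445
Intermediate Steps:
H(N) = N*(3 + N)
A = 5 (A = 1 - 1*(-4) = 1 + 4 = 5)
O(g, T) = 5
O(H(-2), 5)*89 = 5*89 = 445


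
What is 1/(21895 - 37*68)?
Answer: 1/19379 ≈ 5.1602e-5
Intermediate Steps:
1/(21895 - 37*68) = 1/(21895 - 2516) = 1/19379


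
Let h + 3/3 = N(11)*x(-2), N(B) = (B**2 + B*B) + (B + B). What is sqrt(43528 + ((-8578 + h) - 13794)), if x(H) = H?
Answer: sqrt(20627) ≈ 143.62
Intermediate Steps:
N(B) = 2*B + 2*B**2 (N(B) = (B**2 + B**2) + 2*B = 2*B**2 + 2*B = 2*B + 2*B**2)
h = -529 (h = -1 + (2*11*(1 + 11))*(-2) = -1 + (2*11*12)*(-2) = -1 + 264*(-2) = -1 - 528 = -529)
sqrt(43528 + ((-8578 + h) - 13794)) = sqrt(43528 + ((-8578 - 529) - 13794)) = sqrt(43528 + (-9107 - 13794)) = sqrt(43528 - 22901) = sqrt(20627)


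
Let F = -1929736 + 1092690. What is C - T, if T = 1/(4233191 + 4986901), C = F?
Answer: -7717641128233/9220092 ≈ -8.3705e+5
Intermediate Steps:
F = -837046
C = -837046
T = 1/9220092 ≈ 1.0846e-7
C - T = -837046 - 1*1/9220092 = -837046 - 1/9220092 = -7717641128233/9220092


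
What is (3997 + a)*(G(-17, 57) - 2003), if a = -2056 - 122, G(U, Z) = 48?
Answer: -3556145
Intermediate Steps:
a = -2178
(3997 + a)*(G(-17, 57) - 2003) = (3997 - 2178)*(48 - 2003) = 1819*(-1955) = -3556145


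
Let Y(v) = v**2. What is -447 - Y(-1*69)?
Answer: -5208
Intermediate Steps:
-447 - Y(-1*69) = -447 - (-1*69)**2 = -447 - 1*(-69)**2 = -447 - 1*4761 = -447 - 4761 = -5208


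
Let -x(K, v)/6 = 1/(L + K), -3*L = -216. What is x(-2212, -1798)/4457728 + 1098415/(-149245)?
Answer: -1047837154350133/142372833687040 ≈ -7.3598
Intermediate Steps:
L = 72 (L = -⅓*(-216) = 72)
x(K, v) = -6/(72 + K)
x(-2212, -1798)/4457728 + 1098415/(-149245) = -6/(72 - 2212)/4457728 + 1098415/(-149245) = -6/(-2140)*(1/4457728) + 1098415*(-1/149245) = -6*(-1/2140)*(1/4457728) - 219683/29849 = (3/1070)*(1/4457728) - 219683/29849 = 3/4769768960 - 219683/29849 = -1047837154350133/142372833687040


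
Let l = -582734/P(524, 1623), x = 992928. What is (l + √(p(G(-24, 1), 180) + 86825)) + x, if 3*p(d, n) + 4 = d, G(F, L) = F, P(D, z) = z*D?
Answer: 422218510361/425226 + √781341/3 ≈ 9.9322e+5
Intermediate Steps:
P(D, z) = D*z
p(d, n) = -4/3 + d/3
l = -291367/425226 (l = -582734/(524*1623) = -582734/850452 = -582734*1/850452 = -291367/425226 ≈ -0.68521)
(l + √(p(G(-24, 1), 180) + 86825)) + x = (-291367/425226 + √((-4/3 + (⅓)*(-24)) + 86825)) + 992928 = (-291367/425226 + √((-4/3 - 8) + 86825)) + 992928 = (-291367/425226 + √(-28/3 + 86825)) + 992928 = (-291367/425226 + √(260447/3)) + 992928 = (-291367/425226 + √781341/3) + 992928 = 422218510361/425226 + √781341/3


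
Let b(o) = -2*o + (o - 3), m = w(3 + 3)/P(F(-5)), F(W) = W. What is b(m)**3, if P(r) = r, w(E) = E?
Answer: -729/125 ≈ -5.8320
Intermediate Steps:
m = -6/5 (m = (3 + 3)/(-5) = 6*(-1/5) = -6/5 ≈ -1.2000)
b(o) = -3 - o (b(o) = -2*o + (-3 + o) = -3 - o)
b(m)**3 = (-3 - 1*(-6/5))**3 = (-3 + 6/5)**3 = (-9/5)**3 = -729/125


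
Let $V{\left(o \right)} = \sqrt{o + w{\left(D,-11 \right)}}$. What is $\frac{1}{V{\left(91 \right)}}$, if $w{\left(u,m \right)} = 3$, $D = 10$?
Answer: $\frac{\sqrt{94}}{94} \approx 0.10314$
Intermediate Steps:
$V{\left(o \right)} = \sqrt{3 + o}$ ($V{\left(o \right)} = \sqrt{o + 3} = \sqrt{3 + o}$)
$\frac{1}{V{\left(91 \right)}} = \frac{1}{\sqrt{3 + 91}} = \frac{1}{\sqrt{94}} = \frac{\sqrt{94}}{94}$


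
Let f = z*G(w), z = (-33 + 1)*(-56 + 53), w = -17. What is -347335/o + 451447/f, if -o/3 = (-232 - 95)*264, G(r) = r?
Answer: -4895183357/17610912 ≈ -277.96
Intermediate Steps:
z = 96 (z = -32*(-3) = 96)
o = 258984 (o = -3*(-232 - 95)*264 = -(-981)*264 = -3*(-86328) = 258984)
f = -1632 (f = 96*(-17) = -1632)
-347335/o + 451447/f = -347335/258984 + 451447/(-1632) = -347335*1/258984 + 451447*(-1/1632) = -347335/258984 - 451447/1632 = -4895183357/17610912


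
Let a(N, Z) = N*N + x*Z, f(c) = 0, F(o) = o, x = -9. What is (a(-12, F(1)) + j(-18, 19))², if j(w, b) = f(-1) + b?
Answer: 23716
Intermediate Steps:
a(N, Z) = N² - 9*Z (a(N, Z) = N*N - 9*Z = N² - 9*Z)
j(w, b) = b (j(w, b) = 0 + b = b)
(a(-12, F(1)) + j(-18, 19))² = (((-12)² - 9*1) + 19)² = ((144 - 9) + 19)² = (135 + 19)² = 154² = 23716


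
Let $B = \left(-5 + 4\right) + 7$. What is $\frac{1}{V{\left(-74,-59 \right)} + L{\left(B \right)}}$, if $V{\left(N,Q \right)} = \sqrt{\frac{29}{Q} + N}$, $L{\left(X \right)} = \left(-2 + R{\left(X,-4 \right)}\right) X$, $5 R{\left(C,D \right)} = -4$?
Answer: $- \frac{8260}{175393} - \frac{25 i \sqrt{259305}}{526179} \approx -0.047094 - 0.024194 i$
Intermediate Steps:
$R{\left(C,D \right)} = - \frac{4}{5}$ ($R{\left(C,D \right)} = \frac{1}{5} \left(-4\right) = - \frac{4}{5}$)
$B = 6$ ($B = -1 + 7 = 6$)
$L{\left(X \right)} = - \frac{14 X}{5}$ ($L{\left(X \right)} = \left(-2 - \frac{4}{5}\right) X = - \frac{14 X}{5}$)
$V{\left(N,Q \right)} = \sqrt{N + \frac{29}{Q}}$
$\frac{1}{V{\left(-74,-59 \right)} + L{\left(B \right)}} = \frac{1}{\sqrt{-74 + \frac{29}{-59}} - \frac{84}{5}} = \frac{1}{\sqrt{-74 + 29 \left(- \frac{1}{59}\right)} - \frac{84}{5}} = \frac{1}{\sqrt{-74 - \frac{29}{59}} - \frac{84}{5}} = \frac{1}{\sqrt{- \frac{4395}{59}} - \frac{84}{5}} = \frac{1}{\frac{i \sqrt{259305}}{59} - \frac{84}{5}} = \frac{1}{- \frac{84}{5} + \frac{i \sqrt{259305}}{59}}$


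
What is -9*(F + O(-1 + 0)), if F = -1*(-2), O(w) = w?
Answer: -9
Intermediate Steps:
F = 2
-9*(F + O(-1 + 0)) = -9*(2 + (-1 + 0)) = -9*(2 - 1) = -9*1 = -9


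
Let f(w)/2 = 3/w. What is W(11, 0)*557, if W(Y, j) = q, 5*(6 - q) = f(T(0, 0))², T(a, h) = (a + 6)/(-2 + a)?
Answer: 14482/5 ≈ 2896.4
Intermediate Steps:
T(a, h) = (6 + a)/(-2 + a)
f(w) = 6/w (f(w) = 2*(3/w) = 6/w)
q = 26/5 (q = 6 - 36*(-2 + 0)²/(6 + 0)²/5 = 6 - (6/((6/(-2))))²/5 = 6 - (6/((-½*6)))²/5 = 6 - (6/(-3))²/5 = 6 - (6*(-⅓))²/5 = 6 - ⅕*(-2)² = 6 - ⅕*4 = 6 - ⅘ = 26/5 ≈ 5.2000)
W(Y, j) = 26/5
W(11, 0)*557 = (26/5)*557 = 14482/5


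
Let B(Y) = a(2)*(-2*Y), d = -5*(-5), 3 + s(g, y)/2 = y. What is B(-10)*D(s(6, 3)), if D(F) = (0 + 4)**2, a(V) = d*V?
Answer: 16000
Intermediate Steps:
s(g, y) = -6 + 2*y
d = 25
a(V) = 25*V
B(Y) = -100*Y (B(Y) = (25*2)*(-2*Y) = 50*(-2*Y) = -100*Y)
D(F) = 16 (D(F) = 4**2 = 16)
B(-10)*D(s(6, 3)) = -100*(-10)*16 = 1000*16 = 16000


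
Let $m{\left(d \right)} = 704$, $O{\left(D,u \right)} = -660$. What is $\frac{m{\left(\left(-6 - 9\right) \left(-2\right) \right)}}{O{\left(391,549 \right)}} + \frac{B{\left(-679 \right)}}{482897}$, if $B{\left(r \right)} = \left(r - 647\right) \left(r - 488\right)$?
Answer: $\frac{15485278}{7243455} \approx 2.1378$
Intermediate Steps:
$B{\left(r \right)} = \left(-647 + r\right) \left(-488 + r\right)$
$\frac{m{\left(\left(-6 - 9\right) \left(-2\right) \right)}}{O{\left(391,549 \right)}} + \frac{B{\left(-679 \right)}}{482897} = \frac{704}{-660} + \frac{315736 + \left(-679\right)^{2} - -770665}{482897} = 704 \left(- \frac{1}{660}\right) + \left(315736 + 461041 + 770665\right) \frac{1}{482897} = - \frac{16}{15} + 1547442 \cdot \frac{1}{482897} = - \frac{16}{15} + \frac{1547442}{482897} = \frac{15485278}{7243455}$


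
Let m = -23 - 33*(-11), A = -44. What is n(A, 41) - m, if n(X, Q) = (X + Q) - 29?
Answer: -372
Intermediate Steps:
m = 340 (m = -23 + 363 = 340)
n(X, Q) = -29 + Q + X (n(X, Q) = (Q + X) - 29 = -29 + Q + X)
n(A, 41) - m = (-29 + 41 - 44) - 1*340 = -32 - 340 = -372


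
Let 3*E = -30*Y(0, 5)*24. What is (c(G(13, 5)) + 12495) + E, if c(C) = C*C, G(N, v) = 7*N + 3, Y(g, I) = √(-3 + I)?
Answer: 21331 - 240*√2 ≈ 20992.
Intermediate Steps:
G(N, v) = 3 + 7*N
c(C) = C²
E = -240*√2 (E = (-30*√(-3 + 5)*24)/3 = (-30*√2*24)/3 = (-720*√2)/3 = -240*√2 ≈ -339.41)
(c(G(13, 5)) + 12495) + E = ((3 + 7*13)² + 12495) - 240*√2 = ((3 + 91)² + 12495) - 240*√2 = (94² + 12495) - 240*√2 = (8836 + 12495) - 240*√2 = 21331 - 240*√2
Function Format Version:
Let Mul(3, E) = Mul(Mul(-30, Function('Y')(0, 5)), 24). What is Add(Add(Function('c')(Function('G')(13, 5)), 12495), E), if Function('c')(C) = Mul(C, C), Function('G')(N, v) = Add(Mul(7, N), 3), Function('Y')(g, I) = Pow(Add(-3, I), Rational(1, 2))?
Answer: Add(21331, Mul(-240, Pow(2, Rational(1, 2)))) ≈ 20992.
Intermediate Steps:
Function('G')(N, v) = Add(3, Mul(7, N))
Function('c')(C) = Pow(C, 2)
E = Mul(-240, Pow(2, Rational(1, 2))) (E = Mul(Rational(1, 3), Mul(Mul(-30, Pow(Add(-3, 5), Rational(1, 2))), 24)) = Mul(Rational(1, 3), Mul(Mul(-30, Pow(2, Rational(1, 2))), 24)) = Mul(Rational(1, 3), Mul(-720, Pow(2, Rational(1, 2)))) = Mul(-240, Pow(2, Rational(1, 2))) ≈ -339.41)
Add(Add(Function('c')(Function('G')(13, 5)), 12495), E) = Add(Add(Pow(Add(3, Mul(7, 13)), 2), 12495), Mul(-240, Pow(2, Rational(1, 2)))) = Add(Add(Pow(Add(3, 91), 2), 12495), Mul(-240, Pow(2, Rational(1, 2)))) = Add(Add(Pow(94, 2), 12495), Mul(-240, Pow(2, Rational(1, 2)))) = Add(Add(8836, 12495), Mul(-240, Pow(2, Rational(1, 2)))) = Add(21331, Mul(-240, Pow(2, Rational(1, 2))))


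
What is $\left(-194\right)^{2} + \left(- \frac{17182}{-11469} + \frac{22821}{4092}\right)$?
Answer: $\frac{588877576307}{15643716} \approx 37643.0$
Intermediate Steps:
$\left(-194\right)^{2} + \left(- \frac{17182}{-11469} + \frac{22821}{4092}\right) = 37636 + \left(\left(-17182\right) \left(- \frac{1}{11469}\right) + 22821 \cdot \frac{1}{4092}\right) = 37636 + \left(\frac{17182}{11469} + \frac{7607}{1364}\right) = 37636 + \frac{110680931}{15643716} = \frac{588877576307}{15643716}$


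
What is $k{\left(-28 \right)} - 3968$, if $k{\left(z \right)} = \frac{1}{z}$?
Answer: $- \frac{111105}{28} \approx -3968.0$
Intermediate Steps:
$k{\left(-28 \right)} - 3968 = \frac{1}{-28} - 3968 = - \frac{1}{28} - 3968 = - \frac{111105}{28}$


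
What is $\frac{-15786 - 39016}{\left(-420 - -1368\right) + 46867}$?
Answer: $- \frac{54802}{47815} \approx -1.1461$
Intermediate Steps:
$\frac{-15786 - 39016}{\left(-420 - -1368\right) + 46867} = - \frac{54802}{\left(-420 + 1368\right) + 46867} = - \frac{54802}{948 + 46867} = - \frac{54802}{47815}$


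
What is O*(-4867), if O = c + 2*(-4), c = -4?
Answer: 58404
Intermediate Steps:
O = -12 (O = -4 + 2*(-4) = -4 - 8 = -12)
O*(-4867) = -12*(-4867) = 58404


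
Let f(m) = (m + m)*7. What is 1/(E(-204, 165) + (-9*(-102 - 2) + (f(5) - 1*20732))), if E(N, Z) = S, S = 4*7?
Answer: -1/19698 ≈ -5.0767e-5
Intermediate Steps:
f(m) = 14*m (f(m) = (2*m)*7 = 14*m)
S = 28
E(N, Z) = 28
1/(E(-204, 165) + (-9*(-102 - 2) + (f(5) - 1*20732))) = 1/(28 + (-9*(-102 - 2) + (14*5 - 1*20732))) = 1/(28 + (-9*(-104) + (70 - 20732))) = 1/(28 + (936 - 20662)) = 1/(28 - 19726) = 1/(-19698) = -1/19698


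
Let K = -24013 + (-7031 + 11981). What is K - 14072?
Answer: -33135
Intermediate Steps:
K = -19063 (K = -24013 + 4950 = -19063)
K - 14072 = -19063 - 14072 = -33135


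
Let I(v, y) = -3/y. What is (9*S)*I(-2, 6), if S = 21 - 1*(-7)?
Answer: -126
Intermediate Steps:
S = 28 (S = 21 + 7 = 28)
(9*S)*I(-2, 6) = (9*28)*(-3/6) = 252*(-3*⅙) = 252*(-½) = -126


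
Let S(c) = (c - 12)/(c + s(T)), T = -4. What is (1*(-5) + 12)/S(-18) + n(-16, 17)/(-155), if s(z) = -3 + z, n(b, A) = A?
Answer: 5323/930 ≈ 5.7237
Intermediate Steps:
S(c) = (-12 + c)/(-7 + c) (S(c) = (c - 12)/(c + (-3 - 4)) = (-12 + c)/(c - 7) = (-12 + c)/(-7 + c))
(1*(-5) + 12)/S(-18) + n(-16, 17)/(-155) = (1*(-5) + 12)/(((-12 - 18)/(-7 - 18))) + 17/(-155) = (-5 + 12)/((-30/(-25))) + 17*(-1/155) = 7/((-1/25*(-30))) - 17/155 = 7/(6/5) - 17/155 = 7*(5/6) - 17/155 = 35/6 - 17/155 = 5323/930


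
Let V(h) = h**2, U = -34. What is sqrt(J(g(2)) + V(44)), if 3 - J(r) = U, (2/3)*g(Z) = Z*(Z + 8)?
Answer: sqrt(1973) ≈ 44.418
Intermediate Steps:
g(Z) = 3*Z*(8 + Z)/2 (g(Z) = 3*(Z*(Z + 8))/2 = 3*(Z*(8 + Z))/2 = 3*Z*(8 + Z)/2)
J(r) = 37 (J(r) = 3 - 1*(-34) = 3 + 34 = 37)
sqrt(J(g(2)) + V(44)) = sqrt(37 + 44**2) = sqrt(37 + 1936) = sqrt(1973)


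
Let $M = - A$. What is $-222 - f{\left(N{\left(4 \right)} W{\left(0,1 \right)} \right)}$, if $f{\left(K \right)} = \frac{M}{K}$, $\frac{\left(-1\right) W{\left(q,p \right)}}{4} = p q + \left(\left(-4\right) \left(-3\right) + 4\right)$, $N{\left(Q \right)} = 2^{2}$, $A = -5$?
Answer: $- \frac{56827}{256} \approx -221.98$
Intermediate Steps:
$N{\left(Q \right)} = 4$
$W{\left(q,p \right)} = -64 - 4 p q$ ($W{\left(q,p \right)} = - 4 \left(p q + \left(\left(-4\right) \left(-3\right) + 4\right)\right) = - 4 \left(p q + \left(12 + 4\right)\right) = - 4 \left(p q + 16\right) = - 4 \left(16 + p q\right) = -64 - 4 p q$)
$M = 5$ ($M = \left(-1\right) \left(-5\right) = 5$)
$f{\left(K \right)} = \frac{5}{K}$
$-222 - f{\left(N{\left(4 \right)} W{\left(0,1 \right)} \right)} = -222 - \frac{5}{4 \left(-64 - 4 \cdot 0\right)} = -222 - \frac{5}{4 \left(-64 + 0\right)} = -222 - \frac{5}{4 \left(-64\right)} = -222 - \frac{5}{-256} = -222 - 5 \left(- \frac{1}{256}\right) = -222 - - \frac{5}{256} = -222 + \frac{5}{256} = - \frac{56827}{256}$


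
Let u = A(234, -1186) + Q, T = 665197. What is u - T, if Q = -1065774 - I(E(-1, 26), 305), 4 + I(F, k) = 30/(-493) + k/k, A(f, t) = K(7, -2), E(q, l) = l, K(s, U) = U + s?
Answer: -853364729/493 ≈ -1.7310e+6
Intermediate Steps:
A(f, t) = 5 (A(f, t) = -2 + 7 = 5)
I(F, k) = -1509/493 (I(F, k) = -4 + (30/(-493) + k/k) = -4 + (30*(-1/493) + 1) = -4 + (-30/493 + 1) = -4 + 463/493 = -1509/493)
Q = -525425073/493 (Q = -1065774 - 1*(-1509/493) = -1065774 + 1509/493 = -525425073/493 ≈ -1.0658e+6)
u = -525422608/493 (u = 5 - 525425073/493 = -525422608/493 ≈ -1.0658e+6)
u - T = -525422608/493 - 1*665197 = -525422608/493 - 665197 = -853364729/493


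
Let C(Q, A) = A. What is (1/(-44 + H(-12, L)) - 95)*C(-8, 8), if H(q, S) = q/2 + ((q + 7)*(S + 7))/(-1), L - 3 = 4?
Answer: -3798/5 ≈ -759.60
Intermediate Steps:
L = 7 (L = 3 + 4 = 7)
H(q, S) = q/2 - (7 + S)*(7 + q) (H(q, S) = q*(½) + ((7 + q)*(7 + S))*(-1) = q/2 + ((7 + S)*(7 + q))*(-1) = q/2 - (7 + S)*(7 + q))
(1/(-44 + H(-12, L)) - 95)*C(-8, 8) = (1/(-44 + (-49 - 7*7 - 13/2*(-12) - 1*7*(-12))) - 95)*8 = (1/(-44 + (-49 - 49 + 78 + 84)) - 95)*8 = (1/(-44 + 64) - 95)*8 = (1/20 - 95)*8 = -1899/20*8 = -3798/5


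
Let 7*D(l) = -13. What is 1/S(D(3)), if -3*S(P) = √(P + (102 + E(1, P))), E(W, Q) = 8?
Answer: -3*√5299/757 ≈ -0.28848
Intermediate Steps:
D(l) = -13/7 (D(l) = (⅐)*(-13) = -13/7)
S(P) = -√(110 + P)/3 (S(P) = -√(P + (102 + 8))/3 = -√(P + 110)/3 = -√(110 + P)/3)
1/S(D(3)) = 1/(-√(110 - 13/7)/3) = 1/(-√5299/21) = -3*√5299/757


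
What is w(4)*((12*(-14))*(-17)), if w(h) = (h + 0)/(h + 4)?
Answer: 1428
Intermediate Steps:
w(h) = h/(4 + h)
w(4)*((12*(-14))*(-17)) = (4/(4 + 4))*((12*(-14))*(-17)) = (4/8)*(-168*(-17)) = (4*(⅛))*2856 = (½)*2856 = 1428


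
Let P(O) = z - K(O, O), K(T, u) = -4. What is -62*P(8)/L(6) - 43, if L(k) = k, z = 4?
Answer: -377/3 ≈ -125.67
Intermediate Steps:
P(O) = 8 (P(O) = 4 - 1*(-4) = 4 + 4 = 8)
-62*P(8)/L(6) - 43 = -496/6 - 43 = -62*4/3 - 43 = -248/3 - 43 = -377/3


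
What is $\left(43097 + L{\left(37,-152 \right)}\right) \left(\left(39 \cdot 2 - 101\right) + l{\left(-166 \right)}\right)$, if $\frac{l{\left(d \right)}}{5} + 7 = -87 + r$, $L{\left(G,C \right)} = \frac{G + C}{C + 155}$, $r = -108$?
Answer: $- \frac{133438808}{3} \approx -4.448 \cdot 10^{7}$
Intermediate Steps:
$L{\left(G,C \right)} = \frac{C + G}{155 + C}$
$l{\left(d \right)} = -1010$ ($l{\left(d \right)} = -35 + 5 \left(-87 - 108\right) = -35 + 5 \left(-195\right) = -35 - 975 = -1010$)
$\left(43097 + L{\left(37,-152 \right)}\right) \left(\left(39 \cdot 2 - 101\right) + l{\left(-166 \right)}\right) = \left(43097 + \frac{-152 + 37}{155 - 152}\right) \left(\left(39 \cdot 2 - 101\right) - 1010\right) = \left(43097 + \frac{1}{3} \left(-115\right)\right) \left(\left(78 - 101\right) - 1010\right) = \left(43097 + \frac{1}{3} \left(-115\right)\right) \left(-23 - 1010\right) = \left(43097 - \frac{115}{3}\right) \left(-1033\right) = \frac{129176}{3} \left(-1033\right) = - \frac{133438808}{3}$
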